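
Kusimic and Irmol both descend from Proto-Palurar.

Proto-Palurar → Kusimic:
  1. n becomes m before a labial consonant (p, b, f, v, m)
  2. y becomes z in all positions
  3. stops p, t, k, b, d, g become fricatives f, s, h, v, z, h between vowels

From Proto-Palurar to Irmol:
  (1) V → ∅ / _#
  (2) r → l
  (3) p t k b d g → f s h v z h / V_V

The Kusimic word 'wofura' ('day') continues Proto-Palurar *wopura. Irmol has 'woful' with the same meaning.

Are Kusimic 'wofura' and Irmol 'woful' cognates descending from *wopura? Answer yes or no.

yes

Derive the expected Irmol reflex of *wopura:
Irmol: start from *wopura.
  rule 1 (apocope): wopura → wopur
  rule 2 (unconditioned shift): wopur → wopul
  rule 3 (intervocalic lenition): wopul → woful
  ⇒ Irmol woful
Irmol 'woful' matches the regular reflex exactly, so the pair is cognate.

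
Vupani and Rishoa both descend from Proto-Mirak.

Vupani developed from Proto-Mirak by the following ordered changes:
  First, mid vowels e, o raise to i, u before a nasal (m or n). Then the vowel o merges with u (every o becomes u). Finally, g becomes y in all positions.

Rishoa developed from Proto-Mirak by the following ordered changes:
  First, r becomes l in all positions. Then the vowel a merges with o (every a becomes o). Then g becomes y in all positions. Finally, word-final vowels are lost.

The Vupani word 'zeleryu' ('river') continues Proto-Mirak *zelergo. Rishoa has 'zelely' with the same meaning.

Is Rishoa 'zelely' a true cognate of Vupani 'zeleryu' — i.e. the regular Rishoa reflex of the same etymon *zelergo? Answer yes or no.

yes

Derive the expected Rishoa reflex of *zelergo:
Rishoa: *zelergo > zelelgo > zelelyo > zelely  (by unconditioned shift, unconditioned shift, apocope)
Rishoa 'zelely' matches the regular reflex exactly, so the pair is cognate.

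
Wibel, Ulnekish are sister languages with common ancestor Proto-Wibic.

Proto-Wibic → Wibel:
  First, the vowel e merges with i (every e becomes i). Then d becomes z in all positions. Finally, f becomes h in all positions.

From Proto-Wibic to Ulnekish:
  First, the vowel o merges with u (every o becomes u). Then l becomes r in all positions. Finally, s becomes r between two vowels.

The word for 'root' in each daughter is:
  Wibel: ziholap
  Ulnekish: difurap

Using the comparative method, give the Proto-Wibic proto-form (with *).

*difolap

Position 1: Wibel has z, Ulnekish has d. Ulnekish preserves d here (none of its changes turn any other segment into d), so the proto-segment is *d.
Position 3: Wibel has h, Ulnekish has f. Ulnekish preserves f here (none of its changes turn any other segment into f), so the proto-segment is *f.
Position 4: Wibel has o, Ulnekish has u. Wibel preserves o here (none of its changes turn any other segment into o), so the proto-segment is *o.
This points to *difolap. Verify forward in each daughter:
Wibel: start from *difolap.
  rule 1: no change — difolap
  rule 2 (unconditioned shift): difolap → zifolap
  rule 3 (unconditioned shift): zifolap → ziholap
  ⇒ Wibel ziholap
Ulnekish: start from *difolap.
  rule 1 (vowel merger): difolap → difulap
  rule 2 (unconditioned shift): difulap → difurap
  rule 3: no change — difurap
  ⇒ Ulnekish difurap
Only *difolap yields all of Wibel ziholap, Ulnekish difurap.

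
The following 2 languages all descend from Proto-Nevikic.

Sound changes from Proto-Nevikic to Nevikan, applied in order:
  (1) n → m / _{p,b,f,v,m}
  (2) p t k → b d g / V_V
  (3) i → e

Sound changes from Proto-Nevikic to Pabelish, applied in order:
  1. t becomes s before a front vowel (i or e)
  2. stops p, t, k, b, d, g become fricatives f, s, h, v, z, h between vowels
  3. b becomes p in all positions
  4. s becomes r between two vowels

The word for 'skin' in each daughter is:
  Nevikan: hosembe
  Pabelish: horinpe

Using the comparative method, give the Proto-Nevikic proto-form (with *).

*hosinbe

Position 3: Nevikan has s, Pabelish has r. Nevikan preserves s here (none of its changes turn any other segment into s), so the proto-segment is *s.
Position 5: Nevikan has m, Pabelish has n. Pabelish preserves n here (none of its changes turn any other segment into n), so the proto-segment is *n.
Position 4: Nevikan has e, Pabelish has i. Pabelish preserves i here (none of its changes turn any other segment into i), so the proto-segment is *i.
Continuing position by position gives *hosinbe; check it forward:
Nevikan: start from *hosinbe.
  rule 1 (nasal place assimilation): hosinbe → hosimbe
  rule 2: no change — hosimbe
  rule 3 (vowel merger): hosimbe → hosembe
  ⇒ Nevikan hosembe
Pabelish: *hosinbe > hosinpe > horinpe  (by unconditioned shift, rhotacism)
*hosinbe is the unique common source.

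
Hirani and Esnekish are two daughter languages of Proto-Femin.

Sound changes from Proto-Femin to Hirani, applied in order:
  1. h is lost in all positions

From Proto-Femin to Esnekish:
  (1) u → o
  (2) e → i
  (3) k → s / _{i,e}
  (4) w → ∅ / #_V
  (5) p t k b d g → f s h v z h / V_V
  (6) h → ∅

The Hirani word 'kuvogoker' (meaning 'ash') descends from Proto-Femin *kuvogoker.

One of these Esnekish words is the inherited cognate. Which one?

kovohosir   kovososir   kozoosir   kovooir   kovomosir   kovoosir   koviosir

Esnekish: *kuvogoker > kovogoker > kovogokir > kovogosir > kovohosir > kovoosir  (by vowel merger, vowel merger, palatalisation, intervocalic lenition, h-loss)
The other candidates each miss or misapply at least one Esnekish change.

kovoosir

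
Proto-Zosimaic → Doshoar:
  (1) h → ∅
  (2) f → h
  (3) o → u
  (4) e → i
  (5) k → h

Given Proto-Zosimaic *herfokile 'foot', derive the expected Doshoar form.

Doshoar: start from *herfokile.
  rule 1 (h-loss): herfokile → erfokile
  rule 2 (unconditioned shift): erfokile → erhokile
  rule 3 (vowel merger): erhokile → erhukile
  rule 4 (vowel merger): erhukile → irhukili
  rule 5 (unconditioned shift): irhukili → irhuhili
  ⇒ Doshoar irhuhili

irhuhili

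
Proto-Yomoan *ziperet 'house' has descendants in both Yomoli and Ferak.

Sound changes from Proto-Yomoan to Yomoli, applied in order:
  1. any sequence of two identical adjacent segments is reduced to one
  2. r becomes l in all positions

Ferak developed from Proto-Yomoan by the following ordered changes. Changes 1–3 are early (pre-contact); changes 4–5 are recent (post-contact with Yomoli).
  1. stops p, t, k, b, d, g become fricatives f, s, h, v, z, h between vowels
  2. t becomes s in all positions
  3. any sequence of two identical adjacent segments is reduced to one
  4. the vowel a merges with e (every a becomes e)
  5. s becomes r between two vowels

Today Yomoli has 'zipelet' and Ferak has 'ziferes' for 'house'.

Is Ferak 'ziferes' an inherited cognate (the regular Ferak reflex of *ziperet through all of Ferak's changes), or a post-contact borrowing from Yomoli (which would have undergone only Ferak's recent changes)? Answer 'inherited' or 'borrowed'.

If inherited, *ziperet would pass through all of Ferak's changes:
Ferak: *ziperet
  ziperet → ziferet   [intervocalic lenition]
  ziferet → ziferes   [unconditioned shift]
  ziferes (rule 3 does not apply)
  ziferes (rule 4 does not apply)
  ziferes (rule 5 does not apply)
  giving Ferak ziferes.
If borrowed from Yomoli 'zipelet' after the early changes, it would undergo only the recent ones:
  rule 4 (vowel merger): no change (zipelet)
  rule 5 (rhotacism): no change (zipelet)
  ⇒ as a loan: zipelet
Ferak 'ziferes' matches the inherited outcome exactly, so it is an inherited cognate, not a loan.

inherited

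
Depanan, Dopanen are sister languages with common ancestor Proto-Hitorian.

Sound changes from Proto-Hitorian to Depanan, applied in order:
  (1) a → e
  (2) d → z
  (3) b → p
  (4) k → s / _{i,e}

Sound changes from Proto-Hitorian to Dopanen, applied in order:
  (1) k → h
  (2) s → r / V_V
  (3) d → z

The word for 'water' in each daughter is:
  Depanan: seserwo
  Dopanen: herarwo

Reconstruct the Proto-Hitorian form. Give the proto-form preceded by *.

Position 3: Depanan has s, Dopanen has r. Taking the neighbouring segments as reconstructed: Depanan s could go back to *k or *s; Dopanen r could go back to *s or *r — the one source consistent with every daughter is *s.
Position 1: Depanan has s, Dopanen has h. Taking the neighbouring segments as reconstructed: Depanan s could go back to *k or *s; Dopanen h could go back to *k or *h — the one source consistent with every daughter is *k.
Continuing position by position gives *kesarwo; check it forward:
Depanan: *kesarwo > keserwo > seserwo  (by vowel merger, palatalisation)
Dopanen: *kesarwo
  kesarwo → hesarwo   [unconditioned shift]
  hesarwo → herarwo   [rhotacism]
  herarwo (rule 3 does not apply)
  giving Dopanen herarwo.
*kesarwo is the unique common source.

*kesarwo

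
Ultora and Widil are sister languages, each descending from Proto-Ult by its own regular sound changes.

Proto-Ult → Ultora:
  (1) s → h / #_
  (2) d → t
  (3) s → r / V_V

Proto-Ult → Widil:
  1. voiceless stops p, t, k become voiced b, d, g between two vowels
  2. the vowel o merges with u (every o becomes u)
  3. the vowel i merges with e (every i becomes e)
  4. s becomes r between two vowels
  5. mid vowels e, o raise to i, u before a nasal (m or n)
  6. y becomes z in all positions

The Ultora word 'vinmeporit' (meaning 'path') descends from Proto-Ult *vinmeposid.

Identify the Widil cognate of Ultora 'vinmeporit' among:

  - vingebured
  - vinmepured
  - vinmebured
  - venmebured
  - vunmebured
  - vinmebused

Widil: *vinmeposid > vinmebosid > vinmebusid > venmebused > venmebured > vinmebured  (by intervocalic voicing, vowel merger, vowel merger, rhotacism, pre-nasal raising)
Only 'vinmebured' matches the regular Widil development of *vinmeposid.

vinmebured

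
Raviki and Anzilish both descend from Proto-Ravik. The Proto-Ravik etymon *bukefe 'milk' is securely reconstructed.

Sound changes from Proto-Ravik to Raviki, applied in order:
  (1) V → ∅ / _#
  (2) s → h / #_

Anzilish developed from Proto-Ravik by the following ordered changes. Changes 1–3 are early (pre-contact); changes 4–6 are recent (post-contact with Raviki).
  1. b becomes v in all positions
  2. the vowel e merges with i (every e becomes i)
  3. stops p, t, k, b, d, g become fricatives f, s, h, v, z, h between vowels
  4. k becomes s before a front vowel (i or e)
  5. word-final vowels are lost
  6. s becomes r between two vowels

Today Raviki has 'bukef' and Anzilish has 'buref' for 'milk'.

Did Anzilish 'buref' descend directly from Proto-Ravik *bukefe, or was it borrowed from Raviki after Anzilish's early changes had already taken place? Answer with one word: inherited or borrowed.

If inherited, *bukefe would pass through all of Anzilish's changes:
Anzilish: start from *bukefe.
  rule 1 (unconditioned shift): bukefe → vukefe
  rule 2 (vowel merger): vukefe → vukifi
  rule 3 (intervocalic lenition): vukifi → vuhifi
  rule 4: no change — vuhifi
  rule 5 (apocope): vuhifi → vuhif
  rule 6: no change — vuhif
  ⇒ Anzilish vuhif
If borrowed from Raviki 'bukef' after the early changes, it would undergo only the recent ones:
  rule 4 (palatalisation): bukef → busef
  rule 5 (apocope): no change (busef)
  rule 6 (rhotacism): busef → buref
  ⇒ as a loan: buref
Anzilish 'buref' matches the loan outcome 'buref', not the inherited 'vuhif' — it skipped the early Anzilish changes, so it was borrowed from Raviki.

borrowed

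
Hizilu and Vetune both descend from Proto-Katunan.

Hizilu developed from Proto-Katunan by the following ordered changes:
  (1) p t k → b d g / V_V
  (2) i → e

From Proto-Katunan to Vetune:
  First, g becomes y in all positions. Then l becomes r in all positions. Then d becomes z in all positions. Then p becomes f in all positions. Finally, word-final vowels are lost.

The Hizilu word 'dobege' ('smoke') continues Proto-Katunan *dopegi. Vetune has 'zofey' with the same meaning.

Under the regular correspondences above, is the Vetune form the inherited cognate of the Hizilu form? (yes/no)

Derive the expected Vetune reflex of *dopegi:
Vetune: *dopegi
  dopegi → dopeyi   [unconditioned shift]
  dopeyi (rule 2 does not apply)
  dopeyi → zopeyi   [unconditioned shift]
  zopeyi → zofeyi   [unconditioned shift]
  zofeyi → zofey   [apocope]
  giving Vetune zofey.
Vetune 'zofey' matches the regular reflex exactly, so the pair is cognate.

yes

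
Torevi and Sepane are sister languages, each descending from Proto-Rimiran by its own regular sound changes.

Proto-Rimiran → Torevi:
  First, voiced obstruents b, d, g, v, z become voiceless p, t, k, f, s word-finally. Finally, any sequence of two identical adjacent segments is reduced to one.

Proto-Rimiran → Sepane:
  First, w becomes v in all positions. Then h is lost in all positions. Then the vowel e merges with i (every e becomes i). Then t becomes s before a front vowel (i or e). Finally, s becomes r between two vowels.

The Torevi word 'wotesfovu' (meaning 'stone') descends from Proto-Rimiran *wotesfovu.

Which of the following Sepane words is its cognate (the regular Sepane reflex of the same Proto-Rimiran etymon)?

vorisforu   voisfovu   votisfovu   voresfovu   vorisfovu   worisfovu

Sepane: *wotesfovu
  wotesfovu → votesfovu   [unconditioned shift]
  votesfovu (rule 2 does not apply)
  votesfovu → votisfovu   [vowel merger]
  votisfovu → vosisfovu   [palatalisation]
  vosisfovu → vorisfovu   [rhotacism]
  giving Sepane vorisfovu.

vorisfovu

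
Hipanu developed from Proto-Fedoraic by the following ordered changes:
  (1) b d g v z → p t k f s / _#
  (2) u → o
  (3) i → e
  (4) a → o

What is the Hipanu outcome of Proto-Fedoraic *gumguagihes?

Hipanu: *gumguagihes > gomgoagihes > gomgoagehes > gomgoogehes  (by vowel merger, vowel merger, vowel merger)

gomgoogehes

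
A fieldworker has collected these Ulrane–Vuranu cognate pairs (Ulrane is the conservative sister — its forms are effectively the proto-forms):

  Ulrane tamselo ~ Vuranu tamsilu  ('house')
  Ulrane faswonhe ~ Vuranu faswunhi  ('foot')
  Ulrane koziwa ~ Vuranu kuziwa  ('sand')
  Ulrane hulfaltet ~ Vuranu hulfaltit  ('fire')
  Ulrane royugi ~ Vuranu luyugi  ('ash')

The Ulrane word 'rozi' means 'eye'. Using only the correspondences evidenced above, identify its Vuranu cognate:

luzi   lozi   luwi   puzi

luzi

royugi ~ luyugi — Ulrane r corresponds to Vuranu l word-initially before a back vowel.
koziwa ~ kuziwa, royugi ~ luyugi — Ulrane o corresponds to Vuranu u after a consonant, before a consonant other than r, m, n, p, b, f, v.
Applying these to Ulrane 'rozi':
  rozi → lozi   (r→l word-initially before a back vowel)
  lozi → luzi   (o→u after a consonant, before a consonant other than r, m, n, p, b, f, v)
So the Vuranu cognate is 'luzi'.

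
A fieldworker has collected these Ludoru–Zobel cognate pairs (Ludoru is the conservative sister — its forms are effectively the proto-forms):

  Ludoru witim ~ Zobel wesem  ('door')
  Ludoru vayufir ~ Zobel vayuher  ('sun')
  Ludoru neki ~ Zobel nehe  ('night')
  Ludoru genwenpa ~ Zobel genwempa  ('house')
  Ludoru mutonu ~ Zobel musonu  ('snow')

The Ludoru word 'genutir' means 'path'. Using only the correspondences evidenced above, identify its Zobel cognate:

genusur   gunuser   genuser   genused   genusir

witim ~ wesem — Ludoru t corresponds to Zobel s between vowels (before a front vowel).
vayufir ~ vayuher — Ludoru i corresponds to Zobel e after a consonant, before r.
Applying these to Ludoru 'genutir':
  genutir → genusir   (t→s between vowels (before a front vowel))
  genusir → genuser   (i→e after a consonant, before r)
So the Zobel cognate is 'genuser'.

genuser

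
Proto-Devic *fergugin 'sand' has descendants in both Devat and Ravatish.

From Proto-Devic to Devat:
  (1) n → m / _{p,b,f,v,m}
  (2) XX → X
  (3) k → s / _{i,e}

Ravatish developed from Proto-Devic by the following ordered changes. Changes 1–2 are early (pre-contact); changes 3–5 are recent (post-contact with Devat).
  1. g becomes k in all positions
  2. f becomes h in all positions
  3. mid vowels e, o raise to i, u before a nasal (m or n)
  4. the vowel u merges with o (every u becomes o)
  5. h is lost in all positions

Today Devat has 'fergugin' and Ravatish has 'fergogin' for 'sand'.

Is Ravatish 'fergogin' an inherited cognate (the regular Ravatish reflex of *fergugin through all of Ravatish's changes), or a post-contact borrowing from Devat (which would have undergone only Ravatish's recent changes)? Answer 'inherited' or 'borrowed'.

borrowed

If inherited, *fergugin would pass through all of Ravatish's changes:
Ravatish: *fergugin
  fergugin → ferkukin   [unconditioned shift]
  ferkukin → herkukin   [unconditioned shift]
  herkukin (rule 3 does not apply)
  herkukin → herkokin   [vowel merger]
  herkokin → erkokin   [h-loss]
  giving Ravatish erkokin.
If borrowed from Devat 'fergugin' after the early changes, it would undergo only the recent ones:
  rule 3 (pre-nasal raising): no change (fergugin)
  rule 4 (vowel merger): fergugin → fergogin
  rule 5 (h-loss): no change (fergogin)
  ⇒ as a loan: fergogin
Ravatish 'fergogin' matches the loan outcome 'fergogin', not the inherited 'erkokin' — it skipped the early Ravatish changes, so it was borrowed from Devat.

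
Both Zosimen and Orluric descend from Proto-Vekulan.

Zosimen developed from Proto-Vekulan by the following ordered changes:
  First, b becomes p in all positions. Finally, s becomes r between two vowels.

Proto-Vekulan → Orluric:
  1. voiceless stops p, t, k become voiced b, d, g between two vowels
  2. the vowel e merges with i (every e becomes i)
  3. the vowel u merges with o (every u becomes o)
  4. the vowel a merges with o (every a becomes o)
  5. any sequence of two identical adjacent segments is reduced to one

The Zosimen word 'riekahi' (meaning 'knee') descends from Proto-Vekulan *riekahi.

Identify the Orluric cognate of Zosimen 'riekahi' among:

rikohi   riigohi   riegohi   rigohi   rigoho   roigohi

rigohi

Orluric: *riekahi
  riekahi → riegahi   [intervocalic voicing]
  riegahi → riigahi   [vowel merger]
  riigahi (rule 3 does not apply)
  riigahi → riigohi   [vowel merger]
  riigohi → rigohi   [degemination]
  giving Orluric rigohi.
Only 'rigohi' matches the regular Orluric development of *riekahi.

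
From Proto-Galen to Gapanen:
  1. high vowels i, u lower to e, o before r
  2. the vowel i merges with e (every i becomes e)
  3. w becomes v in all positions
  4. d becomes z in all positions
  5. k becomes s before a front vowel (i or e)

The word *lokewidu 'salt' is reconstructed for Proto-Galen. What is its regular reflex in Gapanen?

Gapanen: *lokewidu > lokewedu > lokevedu > lokevezu > losevezu  (by vowel merger, unconditioned shift, unconditioned shift, palatalisation)

losevezu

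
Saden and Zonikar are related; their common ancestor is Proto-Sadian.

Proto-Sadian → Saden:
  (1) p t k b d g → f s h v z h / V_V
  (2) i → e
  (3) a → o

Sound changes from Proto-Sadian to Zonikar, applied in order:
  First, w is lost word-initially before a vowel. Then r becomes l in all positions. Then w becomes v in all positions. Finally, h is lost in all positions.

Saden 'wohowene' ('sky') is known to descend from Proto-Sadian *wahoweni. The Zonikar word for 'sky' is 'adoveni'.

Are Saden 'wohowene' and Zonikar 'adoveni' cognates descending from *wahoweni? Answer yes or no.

no

Derive the expected Zonikar reflex of *wahoweni:
Zonikar: *wahoweni > ahoweni > ahoveni > aoveni  (by glide loss, unconditioned shift, h-loss)
The regular Zonikar reflex would be 'aoveni', but the attested form is 'adoveni'. The correspondence is irregular, so they are not cognates (the Zonikar form has a different source).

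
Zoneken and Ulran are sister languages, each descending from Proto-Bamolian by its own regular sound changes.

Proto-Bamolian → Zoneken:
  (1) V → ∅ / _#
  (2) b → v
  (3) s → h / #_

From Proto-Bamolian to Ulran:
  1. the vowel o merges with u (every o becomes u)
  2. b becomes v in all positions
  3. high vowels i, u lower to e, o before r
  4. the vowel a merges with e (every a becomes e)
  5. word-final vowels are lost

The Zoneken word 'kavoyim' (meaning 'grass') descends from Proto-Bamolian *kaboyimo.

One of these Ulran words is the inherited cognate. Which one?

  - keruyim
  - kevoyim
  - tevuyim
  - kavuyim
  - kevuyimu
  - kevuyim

Ulran: start from *kaboyimo.
  rule 1 (vowel merger): kaboyimo → kabuyimu
  rule 2 (unconditioned shift): kabuyimu → kavuyimu
  rule 3: no change — kavuyimu
  rule 4 (vowel merger): kavuyimu → kevuyimu
  rule 5 (apocope): kevuyimu → kevuyim
  ⇒ Ulran kevuyim
Only 'kevuyim' matches the regular Ulran development of *kaboyimo.

kevuyim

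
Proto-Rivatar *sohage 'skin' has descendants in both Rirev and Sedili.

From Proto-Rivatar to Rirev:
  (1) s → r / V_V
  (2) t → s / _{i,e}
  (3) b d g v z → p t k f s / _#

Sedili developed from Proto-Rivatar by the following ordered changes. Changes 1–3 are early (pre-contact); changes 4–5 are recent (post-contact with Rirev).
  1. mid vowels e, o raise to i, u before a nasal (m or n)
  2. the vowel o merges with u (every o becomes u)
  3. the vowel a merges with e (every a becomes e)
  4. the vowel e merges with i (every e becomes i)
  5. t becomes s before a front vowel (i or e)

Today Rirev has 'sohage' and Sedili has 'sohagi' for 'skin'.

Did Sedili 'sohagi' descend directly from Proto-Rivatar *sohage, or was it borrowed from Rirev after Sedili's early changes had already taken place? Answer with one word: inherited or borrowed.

If inherited, *sohage would pass through all of Sedili's changes:
Sedili: start from *sohage.
  rule 1: no change — sohage
  rule 2 (vowel merger): sohage → suhage
  rule 3 (vowel merger): suhage → suhege
  rule 4 (vowel merger): suhege → suhigi
  rule 5: no change — suhigi
  ⇒ Sedili suhigi
If borrowed from Rirev 'sohage' after the early changes, it would undergo only the recent ones:
  rule 4 (vowel merger): sohage → sohagi
  rule 5 (palatalisation): no change (sohagi)
  ⇒ as a loan: sohagi
Sedili 'sohagi' matches the loan outcome 'sohagi', not the inherited 'suhigi' — it skipped the early Sedili changes, so it was borrowed from Rirev.

borrowed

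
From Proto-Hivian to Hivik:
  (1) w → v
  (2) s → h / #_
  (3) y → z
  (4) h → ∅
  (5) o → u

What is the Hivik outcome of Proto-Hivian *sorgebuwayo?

urgebuvazu

Hivik: *sorgebuwayo > sorgebuvayo > horgebuvayo > horgebuvazo > orgebuvazo > urgebuvazu  (by unconditioned shift, debuccalisation, unconditioned shift, h-loss, vowel merger)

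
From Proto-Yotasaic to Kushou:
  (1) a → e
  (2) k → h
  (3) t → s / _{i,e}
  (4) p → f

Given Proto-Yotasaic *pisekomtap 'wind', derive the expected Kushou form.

fisehomsef

Kushou: start from *pisekomtap.
  rule 1 (vowel merger): pisekomtap → pisekomtep
  rule 2 (unconditioned shift): pisekomtep → pisehomtep
  rule 3 (palatalisation): pisehomtep → pisehomsep
  rule 4 (unconditioned shift): pisehomsep → fisehomsef
  ⇒ Kushou fisehomsef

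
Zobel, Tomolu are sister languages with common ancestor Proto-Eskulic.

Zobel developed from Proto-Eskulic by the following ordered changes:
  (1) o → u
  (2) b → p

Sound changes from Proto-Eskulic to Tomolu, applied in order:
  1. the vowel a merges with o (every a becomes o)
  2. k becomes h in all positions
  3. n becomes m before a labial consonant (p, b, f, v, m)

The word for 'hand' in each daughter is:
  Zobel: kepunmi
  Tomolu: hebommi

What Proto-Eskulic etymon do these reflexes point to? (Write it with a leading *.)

Position 4: Zobel has u, Tomolu has o. Taking the neighbouring segments as reconstructed: Zobel u could go back to *o or *u; Tomolu o could go back to *a or *o — the one source consistent with every daughter is *o.
Position 3: Zobel has p, Tomolu has b. Tomolu preserves b here (none of its changes turn any other segment into b), so the proto-segment is *b.
This points to *kebonmi. Verify forward in each daughter:
Zobel: *kebonmi > kebunmi > kepunmi  (by vowel merger, unconditioned shift)
Tomolu: *kebonmi
  kebonmi (rule 1 does not apply)
  kebonmi → hebonmi   [unconditioned shift]
  hebonmi → hebommi   [nasal place assimilation]
  giving Tomolu hebommi.
*kebonmi is the unique common source.

*kebonmi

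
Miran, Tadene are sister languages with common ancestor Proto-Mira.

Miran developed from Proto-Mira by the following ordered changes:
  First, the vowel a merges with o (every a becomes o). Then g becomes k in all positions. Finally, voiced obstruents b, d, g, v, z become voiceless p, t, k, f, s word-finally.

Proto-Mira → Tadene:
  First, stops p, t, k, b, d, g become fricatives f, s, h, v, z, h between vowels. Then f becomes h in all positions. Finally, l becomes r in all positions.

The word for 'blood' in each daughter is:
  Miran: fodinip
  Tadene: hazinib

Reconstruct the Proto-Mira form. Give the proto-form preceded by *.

*fadinib

Position 7: Miran has p, Tadene has b. Tadene preserves b here (none of its changes turn any other segment into b), so the proto-segment is *b.
Position 1: Miran has f, Tadene has h. Taking the neighbouring segments as reconstructed: Miran f can only go back to *f; Tadene h could go back to *f or *h — the one source consistent with every daughter is *f.
Position 3: Miran has d, Tadene has z. Miran preserves d here (none of its changes turn any other segment into d), so the proto-segment is *d.
This points to *fadinib. Verify forward in each daughter:
Miran: *fadinib > fodinib > fodinip  (by vowel merger, final devoicing)
Tadene: *fadinib > fazinib > hazinib  (by intervocalic lenition, unconditioned shift)
Only *fadinib yields all of Miran fodinip, Tadene hazinib.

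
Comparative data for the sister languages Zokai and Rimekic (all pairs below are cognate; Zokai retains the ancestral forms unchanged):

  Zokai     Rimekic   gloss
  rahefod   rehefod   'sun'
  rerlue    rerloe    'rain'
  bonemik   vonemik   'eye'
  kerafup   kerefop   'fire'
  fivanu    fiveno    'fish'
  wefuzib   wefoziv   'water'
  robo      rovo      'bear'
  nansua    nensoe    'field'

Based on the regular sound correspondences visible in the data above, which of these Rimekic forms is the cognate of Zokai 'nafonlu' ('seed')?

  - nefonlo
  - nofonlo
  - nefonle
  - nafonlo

kerafup ~ kerefop — Zokai a corresponds to Rimekic e after a consonant, before a labial obstruent.
fivanu ~ fiveno — Zokai u corresponds to Rimekic o word-finally.
Applying these to Zokai 'nafonlu':
  nafonlu → nefonlu   (a→e after a consonant, before a labial obstruent)
  nefonlu → nefonlo   (u→o word-finally)
So the Rimekic cognate is 'nefonlo'.

nefonlo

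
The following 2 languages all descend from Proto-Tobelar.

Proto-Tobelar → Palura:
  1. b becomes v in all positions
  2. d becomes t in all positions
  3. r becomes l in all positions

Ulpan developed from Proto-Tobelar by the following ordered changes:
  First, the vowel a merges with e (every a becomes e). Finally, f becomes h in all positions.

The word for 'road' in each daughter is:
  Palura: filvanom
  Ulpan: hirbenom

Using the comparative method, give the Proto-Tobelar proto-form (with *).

*firbanom

Position 1: Palura has f, Ulpan has h. Palura preserves f here (none of its changes turn any other segment into f), so the proto-segment is *f.
Position 4: Palura has v, Ulpan has b. Ulpan preserves b here (none of its changes turn any other segment into b), so the proto-segment is *b.
Position 3: Palura has l, Ulpan has r. Ulpan preserves r here (none of its changes turn any other segment into r), so the proto-segment is *r.
This points to *firbanom. Verify forward in each daughter:
Palura: *firbanom
  firbanom → firvanom   [unconditioned shift]
  firvanom (rule 2 does not apply)
  firvanom → filvanom   [unconditioned shift]
  giving Palura filvanom.
Ulpan: *firbanom > firbenom > hirbenom  (by vowel merger, unconditioned shift)
*firbanom is the unique common source.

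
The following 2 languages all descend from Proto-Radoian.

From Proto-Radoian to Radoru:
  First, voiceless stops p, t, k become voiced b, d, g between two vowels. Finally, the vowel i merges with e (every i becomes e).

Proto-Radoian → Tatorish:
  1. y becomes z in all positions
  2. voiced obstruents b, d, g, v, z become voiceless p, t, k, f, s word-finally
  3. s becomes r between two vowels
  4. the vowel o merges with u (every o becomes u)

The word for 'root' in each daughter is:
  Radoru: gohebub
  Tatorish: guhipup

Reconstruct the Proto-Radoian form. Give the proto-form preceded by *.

Position 2: Radoru has o, Tatorish has u. Radoru preserves o here (none of its changes turn any other segment into o), so the proto-segment is *o.
Position 5: Radoru has b, Tatorish has p. Taking the neighbouring segments as reconstructed: Radoru b could go back to *p or *b; Tatorish p can only go back to *p — the one source consistent with every daughter is *p.
Position 7: Radoru has b, Tatorish has p. Taking the neighbouring segments as reconstructed: Radoru b can only go back to *b; Tatorish p could go back to *p or *b — the one source consistent with every daughter is *b.
This points to *gohipub. Verify forward in each daughter:
Radoru: *gohipub > gohibub > gohebub  (by intervocalic voicing, vowel merger)
Tatorish: *gohipub
  gohipub (rule 1 does not apply)
  gohipub → gohipup   [final devoicing]
  gohipup (rule 3 does not apply)
  gohipup → guhipup   [vowel merger]
  giving Tatorish guhipup.
Only *gohipub yields all of Radoru gohebub, Tatorish guhipup.

*gohipub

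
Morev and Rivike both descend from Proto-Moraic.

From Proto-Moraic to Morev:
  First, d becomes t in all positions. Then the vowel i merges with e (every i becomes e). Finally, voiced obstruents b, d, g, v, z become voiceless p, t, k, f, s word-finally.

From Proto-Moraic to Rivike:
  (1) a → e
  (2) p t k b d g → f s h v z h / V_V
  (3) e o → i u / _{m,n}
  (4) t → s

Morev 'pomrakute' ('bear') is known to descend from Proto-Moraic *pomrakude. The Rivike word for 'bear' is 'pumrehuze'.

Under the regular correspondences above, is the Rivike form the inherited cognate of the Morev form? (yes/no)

yes

Derive the expected Rivike reflex of *pomrakude:
Rivike: *pomrakude > pomrekude > pomrehuze > pumrehuze  (by vowel merger, intervocalic lenition, pre-nasal raising)
Rivike 'pumrehuze' matches the regular reflex exactly, so the pair is cognate.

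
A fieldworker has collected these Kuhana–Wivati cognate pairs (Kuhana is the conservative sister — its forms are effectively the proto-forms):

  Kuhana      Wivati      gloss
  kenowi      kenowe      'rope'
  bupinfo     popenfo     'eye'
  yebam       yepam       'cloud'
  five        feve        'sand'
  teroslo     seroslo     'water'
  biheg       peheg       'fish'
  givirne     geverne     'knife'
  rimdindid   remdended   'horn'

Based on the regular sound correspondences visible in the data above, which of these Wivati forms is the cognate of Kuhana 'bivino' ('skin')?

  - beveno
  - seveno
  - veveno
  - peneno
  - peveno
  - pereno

biheg ~ peheg — Kuhana b corresponds to Wivati p word-initially before a front vowel.
five ~ feve, givirne ~ geverne — Kuhana i corresponds to Wivati e after a consonant, before a labial obstruent.
bupinfo ~ popenfo, rimdindid ~ remdended — Kuhana i corresponds to Wivati e after a consonant, before a nasal.
Applying these to Kuhana 'bivino':
  bivino → pivino   (b→p word-initially before a front vowel)
  pivino → pevino   (i→e after a consonant, before a labial obstruent)
  pevino → peveno   (i→e after a consonant, before a nasal)
So the Wivati cognate is 'peveno'.

peveno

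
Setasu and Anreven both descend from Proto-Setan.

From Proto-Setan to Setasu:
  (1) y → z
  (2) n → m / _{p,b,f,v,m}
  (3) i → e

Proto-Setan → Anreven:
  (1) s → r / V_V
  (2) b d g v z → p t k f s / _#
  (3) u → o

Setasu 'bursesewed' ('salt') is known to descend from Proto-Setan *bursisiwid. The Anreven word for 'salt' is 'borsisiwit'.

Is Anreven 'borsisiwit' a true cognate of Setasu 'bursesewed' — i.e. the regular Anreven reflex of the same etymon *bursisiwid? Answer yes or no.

no

Derive the expected Anreven reflex of *bursisiwid:
Anreven: *bursisiwid
  bursisiwid → bursiriwid   [rhotacism]
  bursiriwid → bursiriwit   [final devoicing]
  bursiriwit → borsiriwit   [vowel merger]
  giving Anreven borsiriwit.
The regular Anreven reflex would be 'borsiriwit', but the attested form is 'borsisiwit'. The correspondence is irregular, so they are not cognates (the Anreven form has a different source).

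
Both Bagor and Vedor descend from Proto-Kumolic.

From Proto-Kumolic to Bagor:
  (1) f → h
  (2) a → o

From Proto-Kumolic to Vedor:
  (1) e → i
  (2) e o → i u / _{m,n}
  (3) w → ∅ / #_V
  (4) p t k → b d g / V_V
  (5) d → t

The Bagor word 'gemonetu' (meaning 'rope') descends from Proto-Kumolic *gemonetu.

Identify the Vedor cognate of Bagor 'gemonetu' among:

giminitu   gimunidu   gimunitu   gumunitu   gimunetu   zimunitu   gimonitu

Vedor: *gemonetu > gimonitu > gimunitu > gimunidu > gimunitu  (by vowel merger, pre-nasal raising, intervocalic voicing, unconditioned shift)
Only 'gimunitu' matches the regular Vedor development of *gemonetu.

gimunitu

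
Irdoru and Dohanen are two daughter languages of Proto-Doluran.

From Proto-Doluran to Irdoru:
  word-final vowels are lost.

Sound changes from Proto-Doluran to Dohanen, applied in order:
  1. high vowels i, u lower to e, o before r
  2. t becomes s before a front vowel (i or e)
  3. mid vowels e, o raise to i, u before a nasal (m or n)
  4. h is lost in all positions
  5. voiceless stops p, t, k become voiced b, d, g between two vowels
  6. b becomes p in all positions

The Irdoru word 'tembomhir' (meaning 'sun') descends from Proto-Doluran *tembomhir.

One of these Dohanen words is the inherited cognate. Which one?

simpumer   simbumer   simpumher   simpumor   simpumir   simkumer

simpumer

Dohanen: *tembomhir
  tembomhir → tembomher   [pre-rhotic lowering]
  tembomher → sembomher   [palatalisation]
  sembomher → simbumher   [pre-nasal raising]
  simbumher → simbumer   [h-loss]
  simbumer (rule 5 does not apply)
  simbumer → simpumer   [unconditioned shift]
  giving Dohanen simpumer.
The other candidates each miss or misapply at least one Dohanen change.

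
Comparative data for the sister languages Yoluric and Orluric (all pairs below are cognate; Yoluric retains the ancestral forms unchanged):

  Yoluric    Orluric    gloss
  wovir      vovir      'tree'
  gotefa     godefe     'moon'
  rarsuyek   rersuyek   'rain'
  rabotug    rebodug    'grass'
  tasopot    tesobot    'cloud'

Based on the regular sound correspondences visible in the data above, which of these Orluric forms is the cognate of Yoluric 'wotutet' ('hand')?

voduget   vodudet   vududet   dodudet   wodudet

wovir ~ vovir — Yoluric w corresponds to Orluric v word-initially before a back vowel.
rabotug ~ rebodug — Yoluric t corresponds to Orluric d between vowels (before a back vowel).
gotefa ~ godefe — Yoluric t corresponds to Orluric d between vowels (before a front vowel).
Applying these to Yoluric 'wotutet':
  wotutet → votutet   (w→v word-initially before a back vowel)
  votutet → vodutet   (t→d between vowels (before a back vowel))
  vodutet → vodudet   (t→d between vowels (before a front vowel))
So the Orluric cognate is 'vodudet'.

vodudet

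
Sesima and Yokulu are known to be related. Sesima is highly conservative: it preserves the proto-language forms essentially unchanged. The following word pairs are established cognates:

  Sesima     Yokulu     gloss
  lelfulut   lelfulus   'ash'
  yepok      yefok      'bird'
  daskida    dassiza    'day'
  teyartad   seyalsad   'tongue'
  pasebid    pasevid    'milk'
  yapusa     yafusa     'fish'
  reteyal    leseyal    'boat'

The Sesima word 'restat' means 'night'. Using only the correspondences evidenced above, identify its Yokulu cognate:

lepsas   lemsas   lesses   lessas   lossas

reteyal ~ leseyal — Sesima r corresponds to Yokulu l word-initially before a front vowel.
teyartad ~ seyalsad — Sesima t corresponds to Yokulu s after a consonant, before a back vowel.
lelfulut ~ lelfulus — Sesima t corresponds to Yokulu s word-finally.
Applying these to Sesima 'restat':
  restat → lestat   (r→l word-initially before a front vowel)
  lestat → lessat   (t→s after a consonant, before a back vowel)
  lessat → lessas   (t→s word-finally)
So the Yokulu cognate is 'lessas'.

lessas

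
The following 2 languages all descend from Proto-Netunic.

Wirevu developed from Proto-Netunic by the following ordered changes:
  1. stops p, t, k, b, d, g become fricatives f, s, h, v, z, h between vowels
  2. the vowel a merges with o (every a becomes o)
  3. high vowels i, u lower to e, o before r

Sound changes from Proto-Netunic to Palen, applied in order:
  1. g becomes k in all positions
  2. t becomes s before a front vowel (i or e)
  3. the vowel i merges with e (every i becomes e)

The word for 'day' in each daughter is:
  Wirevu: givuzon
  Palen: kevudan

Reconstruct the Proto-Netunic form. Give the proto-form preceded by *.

Position 6: Wirevu has o, Palen has a. Palen preserves a here (none of its changes turn any other segment into a), so the proto-segment is *a.
Position 1: Wirevu has g, Palen has k. Wirevu preserves g here (none of its changes turn any other segment into g), so the proto-segment is *g.
Position 5: Wirevu has z, Palen has d. Palen preserves d here (none of its changes turn any other segment into d), so the proto-segment is *d.
This points to *givudan. Verify forward in each daughter:
Wirevu: *givudan > givuzan > givuzon  (by intervocalic lenition, vowel merger)
Palen: start from *givudan.
  rule 1 (unconditioned shift): givudan → kivudan
  rule 2: no change — kivudan
  rule 3 (vowel merger): kivudan → kevudan
  ⇒ Palen kevudan
*givudan is the unique common source.

*givudan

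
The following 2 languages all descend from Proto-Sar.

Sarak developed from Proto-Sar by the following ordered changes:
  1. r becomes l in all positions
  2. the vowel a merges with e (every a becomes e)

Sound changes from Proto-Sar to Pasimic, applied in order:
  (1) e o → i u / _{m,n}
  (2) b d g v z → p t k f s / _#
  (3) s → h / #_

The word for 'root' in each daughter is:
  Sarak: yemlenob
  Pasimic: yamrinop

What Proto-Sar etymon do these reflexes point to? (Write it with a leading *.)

*yamrenob

Position 2: Sarak has e, Pasimic has a. Pasimic preserves a here (none of its changes turn any other segment into a), so the proto-segment is *a.
Position 5: Sarak has e, Pasimic has i. Taking the neighbouring segments as reconstructed: Sarak e could go back to *a or *e; Pasimic i could go back to *e or *i — the one source consistent with every daughter is *e.
Position 8: Sarak has b, Pasimic has p. Sarak preserves b here (none of its changes turn any other segment into b), so the proto-segment is *b.
This points to *yamrenob. Verify forward in each daughter:
Sarak: *yamrenob
  yamrenob → yamlenob   [unconditioned shift]
  yamlenob → yemlenob   [vowel merger]
  giving Sarak yemlenob.
Pasimic: start from *yamrenob.
  rule 1 (pre-nasal raising): yamrenob → yamrinob
  rule 2 (final devoicing): yamrinob → yamrinop
  rule 3: no change — yamrinop
  ⇒ Pasimic yamrinop
No other proto-form is consistent with every reflex, so the reconstruction is *yamrenob.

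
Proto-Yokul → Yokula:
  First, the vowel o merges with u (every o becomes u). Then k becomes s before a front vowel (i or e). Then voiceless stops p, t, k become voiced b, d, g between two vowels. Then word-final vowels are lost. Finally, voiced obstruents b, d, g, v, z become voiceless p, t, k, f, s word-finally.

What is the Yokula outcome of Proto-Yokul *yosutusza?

yusuduss

Yokula: *yosutusza > yusutusza > yusudusza > yusudusz > yusuduss  (by vowel merger, intervocalic voicing, apocope, final devoicing)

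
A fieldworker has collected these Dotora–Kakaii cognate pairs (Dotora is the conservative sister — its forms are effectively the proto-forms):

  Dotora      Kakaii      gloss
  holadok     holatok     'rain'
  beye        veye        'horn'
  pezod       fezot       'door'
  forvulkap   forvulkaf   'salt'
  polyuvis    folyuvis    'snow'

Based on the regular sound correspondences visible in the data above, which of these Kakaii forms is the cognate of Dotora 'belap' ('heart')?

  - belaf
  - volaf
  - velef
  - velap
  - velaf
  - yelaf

beye ~ veye — Dotora b corresponds to Kakaii v word-initially before a front vowel.
forvulkap ~ forvulkaf — Dotora p corresponds to Kakaii f word-finally.
Applying these to Dotora 'belap':
  belap → velap   (b→v word-initially before a front vowel)
  velap → velaf   (p→f word-finally)
So the Kakaii cognate is 'velaf'.

velaf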